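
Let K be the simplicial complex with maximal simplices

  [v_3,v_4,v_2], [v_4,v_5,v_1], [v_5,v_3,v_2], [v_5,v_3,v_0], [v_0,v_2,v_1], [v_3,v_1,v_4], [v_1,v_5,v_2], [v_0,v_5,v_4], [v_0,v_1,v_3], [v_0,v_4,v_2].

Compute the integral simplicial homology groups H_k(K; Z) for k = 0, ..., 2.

H_0 = Z,  H_1 = Z/2,  H_2 = 0.

Order the vertices as v_0 < v_1 < v_2 < v_3 < v_4 < v_5. Listing each simplex with vertices in this order, K has dimension 2 with simplices:

  0-simplices (6): [v_0], [v_1], [v_2], [v_3], [v_4], [v_5]
  1-simplices (15): (15 of them)
  2-simplices (10): [v_0,v_1,v_2], [v_0,v_1,v_3], [v_0,v_2,v_4], [v_0,v_3,v_5], [v_0,v_4,v_5], [v_1,v_2,v_5], [v_1,v_3,v_4], [v_1,v_4,v_5], [v_2,v_3,v_4], [v_2,v_3,v_5]

so the chain groups are C_0 ≅ Z^6, C_1 ≅ Z^15, C_2 ≅ Z^10.

The boundary map ∂_1: C_1 → C_0 maps an edge to its endpoints' difference, ∂[p,q] = q − p.
This gives a 6×15 integer matrix of rank 5; reducing to Smith normal form yields diagonal entries (1,1,1,1,1).

∂_2: C_2 → C_1 sends each 2-simplex [p,q,r] to [q,r] − [p,r] + [p,q]. For instance
  ∂[v_0,v_1,v_3] = [v_1,v_3] − [v_0,v_3] + [v_0,v_1],
  ∂[v_2,v_3,v_5] = [v_3,v_5] − [v_2,v_5] + [v_2,v_3].
This gives a 15×10 integer matrix of rank 10; reducing to Smith normal form yields diagonal entries (1,1,1,1,1,1,1,1,1,2).

From H_k ≅ ker(∂_k) / im(∂_{k+1}) we obtain:

  H_0: rank C_0 − rank ∂_1 = 6 − 5 = 1, and the invariant factors of ∂_1 are all 1, so H_0 = Z.
  H_1: rank ker ∂_1 − rank ∂_2 = (15 − 5) − 10 = 0, and ∂_2 has invariant factor 2 > 1, so H_1 = Z/2.
  H_2: rank ker ∂_2 − rank ∂_3 = (10 − 10) − 0 = 0, and there is no ∂_3, so H_2 = 0.

(K is a triangulation of the real projective plane RP^2.)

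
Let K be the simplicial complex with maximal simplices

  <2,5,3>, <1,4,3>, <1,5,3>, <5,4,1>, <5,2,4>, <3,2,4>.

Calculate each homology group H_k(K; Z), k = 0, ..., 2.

H_0 = Z,  H_1 = 0,  H_2 = Z.

Fix the vertex order 1 < 2 < 3 < 4 < 5 and write every simplex with vertices in increasing order. Then dim K = 2 and the simplices of K are:

  0-simplices (5): [1], [2], [3], [4], [5]
  1-simplices (9): [1,3], [1,4], [1,5], [2,3], [2,4], [2,5], [3,4], [3,5], [4,5]
  2-simplices (6): [1,3,4], [1,3,5], [1,4,5], [2,3,4], [2,3,5], [2,4,5]

Hence C_0 ≅ Z^5, C_1 ≅ Z^9, C_2 ≅ Z^6.

The boundary map ∂_1: C_1 → C_0 sends each edge [p,q] (with p < q) to q − p. For instance
  ∂[1,3] = [3] − [1].
The resulting 5×9 matrix has rank 4, and its Smith normal form has invariant factors (1,1,1,1).

The boundary map ∂_2: C_2 → C_1 acts by ∂[p,q,r] = [q,r] − [p,r] + [p,q]. For instance
  ∂[2,3,5] = [3,5] − [2,5] + [2,3],
  ∂[2,4,5] = [4,5] − [2,5] + [2,4].
This gives a 9×6 integer matrix of rank 5; reducing to Smith normal form yields diagonal entries (1,1,1,1,1).

Computing H_k = (kernel of ∂_k) / (image of ∂_{k+1}):

  H_0: rank C_0 − rank ∂_1 = 5 − 4 = 1, and the invariant factors of ∂_1 are all 1, so H_0 = Z.
  H_1: rank ker ∂_1 − rank ∂_2 = (9 − 4) − 5 = 0, and the invariant factors of ∂_2 are all 1, so H_1 = 0.
  H_2: rank ker ∂_2 − rank ∂_3 = (6 − 5) − 0 = 1, and there is no ∂_3, so H_2 = Z.

(K is a triangulation of the 2-sphere S^2.)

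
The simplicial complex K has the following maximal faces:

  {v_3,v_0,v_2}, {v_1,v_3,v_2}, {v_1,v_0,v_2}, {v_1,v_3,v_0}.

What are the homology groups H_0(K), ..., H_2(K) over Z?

Order the vertices as v_0 < v_1 < v_2 < v_3. Listing each simplex with vertices in this order, K has dimension 2 with simplices:

  0-simplices (4): [v_0], [v_1], [v_2], [v_3]
  1-simplices (6): [v_0,v_1], [v_0,v_2], [v_0,v_3], [v_1,v_2], [v_1,v_3], [v_2,v_3]
  2-simplices (4): [v_0,v_1,v_2], [v_0,v_1,v_3], [v_0,v_2,v_3], [v_1,v_2,v_3]

so the chain groups are C_0 ≅ Z^4, C_1 ≅ Z^6, C_2 ≅ Z^4.

Boundary ∂_1: C_1 → C_0 sends each edge [p,q] (with p < q) to q − p. For instance
  ∂[v_0,v_2] = [v_2] − [v_0].
As a 4×6 matrix over Z this has rank 3, with invariant factors (1,1,1).

Boundary ∂_2: C_2 → C_1 maps a triangle to the signed sum of its edges. For instance
  ∂[v_0,v_2,v_3] = [v_2,v_3] − [v_0,v_3] + [v_0,v_2],
  ∂[v_0,v_1,v_2] = [v_1,v_2] − [v_0,v_2] + [v_0,v_1].
The resulting 6×4 matrix has rank 3, and its Smith normal form has invariant factors (1,1,1).

Reading off H_k = ker ∂_k / im ∂_{k+1}:

  H_0: rank C_0 − rank ∂_1 = 4 − 3 = 1, and the invariant factors of ∂_1 are all 1, so H_0 ≅ Z.
  H_1: rank ker ∂_1 − rank ∂_2 = (6 − 3) − 3 = 0, and the invariant factors of ∂_2 are all 1, so H_1 ≅ 0.
  H_2: rank ker ∂_2 − rank ∂_3 = (4 − 3) − 0 = 1, and there is no ∂_3, so H_2 ≅ Z.

(K is a triangulation of the 2-sphere S^2.)

H_0 = Z,  H_1 = 0,  H_2 = Z.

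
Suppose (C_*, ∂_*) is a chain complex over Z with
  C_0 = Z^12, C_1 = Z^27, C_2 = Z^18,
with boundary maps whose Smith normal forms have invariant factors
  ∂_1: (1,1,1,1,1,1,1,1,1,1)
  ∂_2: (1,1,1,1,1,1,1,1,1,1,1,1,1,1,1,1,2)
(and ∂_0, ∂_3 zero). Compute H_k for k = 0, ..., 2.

H_0 ≅ Z^2,  H_1 ≅ Z/2,  H_2 ≅ Z.

H_0: b_0 = 12 − 0 − 10 = 2; torsion from ∂_1 factors > 1: none. So H_0 ≅ Z^2.
H_1: b_1 = 27 − 10 − 17 = 0; torsion from ∂_2 factors > 1: [2]. So H_1 ≅ Z/2.
H_2: b_2 = 18 − 17 − 0 = 1; torsion from ∂_3 factors > 1: none. So H_2 ≅ Z.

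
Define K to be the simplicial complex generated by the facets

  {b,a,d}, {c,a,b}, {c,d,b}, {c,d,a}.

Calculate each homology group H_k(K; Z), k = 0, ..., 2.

H_0 ≅ Z,  H_1 = 0,  H_2 ≅ Z.

We work with the vertex ordering a < b < c < d. The simplices of K, each written with vertices in increasing order, are:

  0-simplices (4): a, b, c, d
  1-simplices (6): ab, ac, ad, bc, bd, cd
  2-simplices (4): abc, abd, acd, bcd

Hence C_0 ≅ Z^4, C_1 ≅ Z^6, C_2 ≅ Z^4.

Boundary ∂_1: C_1 → C_0 is given by ∂[p,q] = [q] − [p]. For instance
  ∂bc = c − b.
This gives a 4×6 integer matrix of rank 3; reducing to Smith normal form yields diagonal entries (1,1,1).

Boundary ∂_2: C_2 → C_1 maps a triangle to the signed sum of its edges. For instance
  ∂abc = bc − ac + ab,
  ∂abd = bd − ad + ab.
As a 6×4 matrix over Z this has rank 3, with invariant factors (1,1,1).

From H_k ≅ ker(∂_k) / im(∂_{k+1}) we obtain:

  H_0: rank C_0 − rank ∂_1 = 4 − 3 = 1, and the invariant factors of ∂_1 are all 1, so H_0 ≅ Z.
  H_1: rank ker ∂_1 − rank ∂_2 = (6 − 3) − 3 = 0, and the invariant factors of ∂_2 are all 1, so H_1 ≅ 0.
  H_2: rank ker ∂_2 − rank ∂_3 = (4 − 3) − 0 = 1, and there is no ∂_3, so H_2 ≅ Z.

(K is a triangulation of the 2-sphere S^2.)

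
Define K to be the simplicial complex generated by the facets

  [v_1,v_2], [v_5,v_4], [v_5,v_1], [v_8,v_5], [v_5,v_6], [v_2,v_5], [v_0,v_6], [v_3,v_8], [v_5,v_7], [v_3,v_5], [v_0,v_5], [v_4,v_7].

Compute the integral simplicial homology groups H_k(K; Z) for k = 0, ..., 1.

H_0 ≅ Z,  H_1 ≅ Z^4.

Order the vertices as v_0 < v_1 < v_2 < v_3 < v_4 < v_5 < v_6 < v_7 < v_8. Listing each simplex with vertices in this order, K has dimension 1 with simplices:

  0-simplices (9): [v_0], [v_1], [v_2], [v_3], [v_4], [v_5], [v_6], [v_7], [v_8]
  1-simplices (12): [v_0,v_5], [v_0,v_6], [v_1,v_2], [v_1,v_5], [v_2,v_5], [v_3,v_5], [v_3,v_8], [v_4,v_5], [v_4,v_7], [v_5,v_6], [v_5,v_7], [v_5,v_8]

Hence C_0 ≅ Z^9, C_1 ≅ Z^12.

∂_1: C_1 → C_0 maps an edge to its endpoints' difference, ∂[p,q] = q − p. For instance
  ∂[v_3,v_5] = [v_5] − [v_3].
The 9×12 boundary matrix has rank 8 and Smith normal form diag(1,1,1,1,1,1,1,1).

Computing H_k = (kernel of ∂_k) / (image of ∂_{k+1}):

  H_0: rank C_0 − rank ∂_1 = 9 − 8 = 1, and the invariant factors of ∂_1 are all 1, so H_0 ≅ Z.
  H_1: rank ker ∂_1 − rank ∂_2 = (12 − 8) − 0 = 4, and there is no ∂_2, so H_1 ≅ Z^4.

(K is a triangulation of a wedge of 4 circles.)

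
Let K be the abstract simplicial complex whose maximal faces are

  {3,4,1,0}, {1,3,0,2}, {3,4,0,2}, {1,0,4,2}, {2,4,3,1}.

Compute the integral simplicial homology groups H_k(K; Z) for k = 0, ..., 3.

H_0 ≅ Z,  H_1 = 0,  H_2 = 0,  H_3 ≅ Z.

K has 5 vertices, 10 edges, 10 triangles, 5 3-simplices.
rank ∂_0 = 0, rank ∂_1 = 4 ⇒ b_0 = 5 − 0 − 4 = 1; all invariant factors of ∂_1 are 1 so no torsion. So H_0 = Z.
rank ∂_1 = 4, rank ∂_2 = 6 ⇒ b_1 = 10 − 4 − 6 = 0; all invariant factors of ∂_2 are 1 so no torsion. So H_1 = 0.
rank ∂_2 = 6, rank ∂_3 = 4 ⇒ b_2 = 10 − 6 − 4 = 0; all invariant factors of ∂_3 are 1 so no torsion. So H_2 = 0.
rank ∂_3 = 4, rank ∂_4 = 0 ⇒ b_3 = 5 − 4 − 0 = 1. So H_3 = Z.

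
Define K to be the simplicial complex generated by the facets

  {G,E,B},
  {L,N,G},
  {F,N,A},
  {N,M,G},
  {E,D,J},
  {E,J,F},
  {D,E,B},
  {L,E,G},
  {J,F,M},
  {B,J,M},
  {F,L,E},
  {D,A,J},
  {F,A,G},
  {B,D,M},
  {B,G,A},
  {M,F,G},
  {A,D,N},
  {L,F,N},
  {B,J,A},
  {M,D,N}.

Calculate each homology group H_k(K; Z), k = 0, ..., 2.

H_0 ≅ Z,  H_1 ≅ Z × Z/2,  H_2 = 0.

Order the vertices as A < B < D < E < F < G < J < L < M < N. Listing each simplex with vertices in this order, K has dimension 2 with simplices:

  0-simplices (10): A, B, D, E, F, G, J, L, M, N
  1-simplices (30): AB, AD, AF, AG, AJ, AN, BD, BE, BG, BJ, BM, DE, DJ, DM, DN, EF, EG, EJ, EL, FG, FJ, FL, FM, FN, GL, GM, GN, JM, LN, MN
  2-simplices (20): ABG, ABJ, ADJ, ADN, AFG, AFN, BDE, BDM, BEG, BJM, DEJ, DMN, EFJ, EFL, EGL, FGM, FJM, FLN, GLN, GMN

so the chain groups are C_0 ≅ Z^10, C_1 ≅ Z^30, C_2 ≅ Z^20.

Boundary ∂_1: C_1 → C_0 is given by ∂[p,q] = [q] − [p]. For instance
  ∂FN = N − F.
The 10×30 boundary matrix has rank 9 and Smith normal form diag(1,1,1,1,1,1,1,1,1).

The boundary map ∂_2: C_2 → C_1 maps a triangle to the signed sum of its edges. For instance
  ∂EGL = GL − EL + EG,
  ∂BJM = JM − BM + BJ.
This gives a 30×20 integer matrix of rank 20; reducing to Smith normal form yields diagonal entries (1,1,1,1,1,1,1,1,1,1,1,1,1,1,1,1,1,1,1,2).

From H_k ≅ ker(∂_k) / im(∂_{k+1}) we obtain:

  H_0: rank C_0 − rank ∂_1 = 10 − 9 = 1, and the invariant factors of ∂_1 are all 1, so H_0 ≅ Z.
  H_1: rank ker ∂_1 − rank ∂_2 = (30 − 9) − 20 = 1, and ∂_2 has invariant factor 2 > 1, so H_1 ≅ Z × Z/2.
  H_2: rank ker ∂_2 − rank ∂_3 = (20 − 20) − 0 = 0, and there is no ∂_3, so H_2 ≅ 0.

(K is a triangulation of the Klein bottle.)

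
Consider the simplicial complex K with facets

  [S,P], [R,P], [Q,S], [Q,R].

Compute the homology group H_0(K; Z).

H_0 = Z.

Take the total order P < Q < R < S on the vertex set. Then K (dimension 1) consists of the simplices:

  0-simplices (4): P, Q, R, S
  1-simplices (4): PR, PS, QR, QS

giving chain groups C_0 ≅ Z^4, C_1 ≅ Z^4.

Boundary ∂_1: C_1 → C_0 sends each edge [p,q] (with p < q) to q − p. For instance
  ∂QS = S − Q.
As a 4×4 matrix over Z this has rank 3, with invariant factors (1,1,1).

Now H_k = ker ∂_k / im ∂_{k+1}, so:

  H_0: rank C_0 − rank ∂_1 = 4 − 3 = 1, and the invariant factors of ∂_1 are all 1, so H_0 = Z.

(K is a triangulation of the circle S^1.)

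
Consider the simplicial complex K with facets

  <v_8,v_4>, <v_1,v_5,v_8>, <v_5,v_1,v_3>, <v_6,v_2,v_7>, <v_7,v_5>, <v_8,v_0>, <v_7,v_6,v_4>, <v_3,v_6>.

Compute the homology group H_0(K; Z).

H_0 ≅ Z.

Fix the vertex order v_0 < v_1 < v_2 < v_3 < v_4 < v_5 < v_6 < v_7 < v_8 and write every simplex with vertices in increasing order. Then dim K = 2 and the simplices of K are:

  0-simplices (9): [v_0], [v_1], [v_2], [v_3], [v_4], [v_5], [v_6], [v_7], [v_8]
  1-simplices (14): [v_0,v_8], [v_1,v_3], [v_1,v_5], [v_1,v_8], [v_2,v_6], [v_2,v_7], [v_3,v_5], [v_3,v_6], [v_4,v_6], [v_4,v_7], [v_4,v_8], [v_5,v_7], [v_5,v_8], [v_6,v_7]
  2-simplices (4): [v_1,v_3,v_5], [v_1,v_5,v_8], [v_2,v_6,v_7], [v_4,v_6,v_7]

giving chain groups C_0 ≅ Z^9, C_1 ≅ Z^14, C_2 ≅ Z^4.

∂_1: C_1 → C_0 maps an edge to its endpoints' difference, ∂[p,q] = q − p.
The 9×14 boundary matrix has rank 8 and Smith normal form diag(1,1,1,1,1,1,1,1).

∂_2: C_2 → C_1 sends each 2-simplex [p,q,r] to [q,r] − [p,r] + [p,q]. For instance
  ∂[v_2,v_6,v_7] = [v_6,v_7] − [v_2,v_7] + [v_2,v_6],
  ∂[v_1,v_5,v_8] = [v_5,v_8] − [v_1,v_8] + [v_1,v_5].
This gives a 14×4 integer matrix of rank 4; reducing to Smith normal form yields diagonal entries (1,1,1,1).

Now H_k = ker ∂_k / im ∂_{k+1}, so:

  H_0: rank C_0 − rank ∂_1 = 9 − 8 = 1, and the invariant factors of ∂_1 are all 1, so H_0 = Z.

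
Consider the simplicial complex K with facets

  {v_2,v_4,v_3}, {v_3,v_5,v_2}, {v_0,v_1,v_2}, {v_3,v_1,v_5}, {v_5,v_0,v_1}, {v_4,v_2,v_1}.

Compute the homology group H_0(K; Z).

H_0 = Z.

We work with the vertex ordering v_0 < v_1 < v_2 < v_3 < v_4 < v_5. The simplices of K, each written with vertices in increasing order, are:

  0-simplices (6): [v_0], [v_1], [v_2], [v_3], [v_4], [v_5]
  1-simplices (12): [v_0,v_1], [v_0,v_2], [v_0,v_5], [v_1,v_2], [v_1,v_3], [v_1,v_4], [v_1,v_5], [v_2,v_3], [v_2,v_4], [v_2,v_5], [v_3,v_4], [v_3,v_5]
  2-simplices (6): [v_0,v_1,v_2], [v_0,v_1,v_5], [v_1,v_2,v_4], [v_1,v_3,v_5], [v_2,v_3,v_4], [v_2,v_3,v_5]

giving chain groups C_0 ≅ Z^6, C_1 ≅ Z^12, C_2 ≅ Z^6.

Boundary ∂_1: C_1 → C_0 is given by ∂[p,q] = [q] − [p].
The resulting 6×12 matrix has rank 5, and its Smith normal form has invariant factors (1,1,1,1,1).

∂_2: C_2 → C_1 acts by ∂[p,q,r] = [q,r] − [p,r] + [p,q]. For instance
  ∂[v_0,v_1,v_5] = [v_1,v_5] − [v_0,v_5] + [v_0,v_1],
  ∂[v_2,v_3,v_5] = [v_3,v_5] − [v_2,v_5] + [v_2,v_3].
The resulting 12×6 matrix has rank 6, and its Smith normal form has invariant factors (1,1,1,1,1,1).

Reading off H_k = ker ∂_k / im ∂_{k+1}:

  H_0: rank C_0 − rank ∂_1 = 6 − 5 = 1, and the invariant factors of ∂_1 are all 1, so H_0 = Z.

(K is a triangulation of the cylinder S^1 x I.)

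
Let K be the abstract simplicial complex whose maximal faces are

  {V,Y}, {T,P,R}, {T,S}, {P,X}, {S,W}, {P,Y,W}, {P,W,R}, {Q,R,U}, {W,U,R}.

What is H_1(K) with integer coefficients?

H_1 ≅ Z.

Take the total order P < Q < R < S < T < U < V < W < X < Y on the vertex set. Then K (dimension 2) consists of the simplices:

  0-simplices (10): P, Q, R, S, T, U, V, W, X, Y
  1-simplices (15): PR, PT, PW, PX, PY, QR, QU, RT, RU, RW, ST, SW, UW, VY, WY
  2-simplices (5): PRT, PRW, PWY, QRU, RUW

so the chain groups are C_0 ≅ Z^10, C_1 ≅ Z^15, C_2 ≅ Z^5.

Boundary ∂_1: C_1 → C_0 sends each edge [p,q] (with p < q) to q − p. For instance
  ∂VY = Y − V.
As a 10×15 matrix over Z this has rank 9, with invariant factors (1,1,1,1,1,1,1,1,1).

∂_2: C_2 → C_1 sends each 2-simplex [p,q,r] to [q,r] − [p,r] + [p,q]. For instance
  ∂QRU = RU − QU + QR,
  ∂PRT = RT − PT + PR.
This gives a 15×5 integer matrix of rank 5; reducing to Smith normal form yields diagonal entries (1,1,1,1,1).

Now H_k = ker ∂_k / im ∂_{k+1}, so:

  H_1: rank ker ∂_1 − rank ∂_2 = (15 − 9) − 5 = 1, and the invariant factors of ∂_2 are all 1, so H_1 ≅ Z.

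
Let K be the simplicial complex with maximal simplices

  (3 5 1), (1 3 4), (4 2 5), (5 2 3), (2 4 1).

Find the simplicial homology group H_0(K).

H_0 ≅ Z.

Order the vertices as 1 < 2 < 3 < 4 < 5. Listing each simplex with vertices in this order, K has dimension 2 with simplices:

  0-simplices (5): [1], [2], [3], [4], [5]
  1-simplices (10): [1,2], [1,3], [1,4], [1,5], [2,3], [2,4], [2,5], [3,4], [3,5], [4,5]
  2-simplices (5): [1,2,4], [1,3,4], [1,3,5], [2,3,5], [2,4,5]

giving chain groups C_0 ≅ Z^5, C_1 ≅ Z^10, C_2 ≅ Z^5.

Boundary ∂_1: C_1 → C_0 is given by ∂[p,q] = [q] − [p].
The 5×10 boundary matrix has rank 4 and Smith normal form diag(1,1,1,1).

The boundary map ∂_2: C_2 → C_1 maps a triangle to the signed sum of its edges. For instance
  ∂[1,3,5] = [3,5] − [1,5] + [1,3],
  ∂[1,2,4] = [2,4] − [1,4] + [1,2].
The 10×5 boundary matrix has rank 5 and Smith normal form diag(1,1,1,1,1).

Computing H_k = (kernel of ∂_k) / (image of ∂_{k+1}):

  H_0: rank C_0 − rank ∂_1 = 5 − 4 = 1, and the invariant factors of ∂_1 are all 1, so H_0 = Z.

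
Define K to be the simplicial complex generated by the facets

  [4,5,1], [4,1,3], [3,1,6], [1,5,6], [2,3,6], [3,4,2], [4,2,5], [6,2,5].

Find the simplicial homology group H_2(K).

Take the total order 1 < 2 < 3 < 4 < 5 < 6 on the vertex set. Then K (dimension 2) consists of the simplices:

  0-simplices (6): [1], [2], [3], [4], [5], [6]
  1-simplices (12): [1,3], [1,4], [1,5], [1,6], [2,3], [2,4], [2,5], [2,6], [3,4], [3,6], [4,5], [5,6]
  2-simplices (8): [1,3,4], [1,3,6], [1,4,5], [1,5,6], [2,3,4], [2,3,6], [2,4,5], [2,5,6]

so the chain groups are C_0 ≅ Z^6, C_1 ≅ Z^12, C_2 ≅ Z^8.

∂_1: C_1 → C_0 is given by ∂[p,q] = [q] − [p].
As a 6×12 matrix over Z this has rank 5, with invariant factors (1,1,1,1,1).

The boundary map ∂_2: C_2 → C_1 sends each 2-simplex [p,q,r] to [q,r] − [p,r] + [p,q]. For instance
  ∂[1,5,6] = [5,6] − [1,6] + [1,5],
  ∂[1,4,5] = [4,5] − [1,5] + [1,4].
The 12×8 boundary matrix has rank 7 and Smith normal form diag(1,1,1,1,1,1,1).

Computing H_k = (kernel of ∂_k) / (image of ∂_{k+1}):

  H_2: rank ker ∂_2 − rank ∂_3 = (8 − 7) − 0 = 1, and there is no ∂_3, so H_2 = Z.

H_2 = Z.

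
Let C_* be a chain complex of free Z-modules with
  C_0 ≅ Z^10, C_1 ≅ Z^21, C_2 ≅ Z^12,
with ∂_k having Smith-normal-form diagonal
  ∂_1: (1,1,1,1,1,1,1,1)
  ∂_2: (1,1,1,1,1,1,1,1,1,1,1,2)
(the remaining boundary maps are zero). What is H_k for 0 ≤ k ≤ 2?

H_0: b_0 = 10 − 0 − 8 = 2; torsion from ∂_1 factors > 1: none. So H_0 = Z^2.
H_1: b_1 = 21 − 8 − 12 = 1; torsion from ∂_2 factors > 1: [2]. So H_1 = Z ⊕ Z/2.
H_2: b_2 = 12 − 12 − 0 = 0; torsion from ∂_3 factors > 1: none. So H_2 = 0.

H_0 = Z^2,  H_1 = Z ⊕ Z/2,  H_2 = 0.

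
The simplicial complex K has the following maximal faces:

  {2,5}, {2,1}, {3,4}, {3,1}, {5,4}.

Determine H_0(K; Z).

K has 5 vertices, 5 edges.
rank ∂_0 = 0, rank ∂_1 = 4 ⇒ b_0 = 5 − 0 − 4 = 1; all invariant factors of ∂_1 are 1 so no torsion. So H_0 ≅ Z.

H_0 ≅ Z.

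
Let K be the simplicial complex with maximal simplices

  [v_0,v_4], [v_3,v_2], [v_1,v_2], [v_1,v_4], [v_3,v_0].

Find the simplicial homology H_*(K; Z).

H_0 = Z,  H_1 = Z.

Order the vertices as v_0 < v_1 < v_2 < v_3 < v_4. Listing each simplex with vertices in this order, K has dimension 1 with simplices:

  0-simplices (5): [v_0], [v_1], [v_2], [v_3], [v_4]
  1-simplices (5): [v_0,v_3], [v_0,v_4], [v_1,v_2], [v_1,v_4], [v_2,v_3]

so the chain groups are C_0 ≅ Z^5, C_1 ≅ Z^5.

The boundary map ∂_1: C_1 → C_0 is given by ∂[p,q] = [q] − [p]. For instance
  ∂[v_0,v_4] = [v_4] − [v_0].
As a 5×5 matrix over Z this has rank 4, with invariant factors (1,1,1,1).

Now H_k = ker ∂_k / im ∂_{k+1}, so:

  H_0: rank C_0 − rank ∂_1 = 5 − 4 = 1, and the invariant factors of ∂_1 are all 1, so H_0 = Z.
  H_1: rank ker ∂_1 − rank ∂_2 = (5 − 4) − 0 = 1, and there is no ∂_2, so H_1 = Z.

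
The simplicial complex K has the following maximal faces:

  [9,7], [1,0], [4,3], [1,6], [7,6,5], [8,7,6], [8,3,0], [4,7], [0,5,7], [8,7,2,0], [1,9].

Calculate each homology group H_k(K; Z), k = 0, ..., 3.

H_0 ≅ Z,  H_1 ≅ Z^3,  H_2 = 0,  H_3 = 0.

Take the total order 0 < 1 < 2 < 3 < 4 < 5 < 6 < 7 < 8 < 9 on the vertex set. Then K (dimension 3) consists of the simplices:

  0-simplices (10): [0], [1], [2], [3], [4], [5], [6], [7], [8], [9]
  1-simplices (19): [0,1], [0,2], [0,3], [0,5], [0,7], [0,8], [1,6], [1,9], [2,7], [2,8], [3,4], [3,8], [4,7], [5,6], [5,7], [6,7], [6,8], [7,8], [7,9]
  2-simplices (8): [0,2,7], [0,2,8], [0,3,8], [0,5,7], [0,7,8], [2,7,8], [5,6,7], [6,7,8]
  3-simplices (1): [0,2,7,8]

Hence C_0 ≅ Z^10, C_1 ≅ Z^19, C_2 ≅ Z^8, C_3 ≅ Z^1.

The boundary map ∂_1: C_1 → C_0 is given by ∂[p,q] = [q] − [p].
The 10×19 boundary matrix has rank 9 and Smith normal form diag(1,1,1,1,1,1,1,1,1).

Boundary ∂_2: C_2 → C_1 acts by ∂[p,q,r] = [q,r] − [p,r] + [p,q]. For instance
  ∂[0,5,7] = [5,7] − [0,7] + [0,5],
  ∂[5,6,7] = [6,7] − [5,7] + [5,6].
This gives a 19×8 integer matrix of rank 7; reducing to Smith normal form yields diagonal entries (1,1,1,1,1,1,1).

∂_3: C_3 → C_2 sends each 3-simplex σ to the alternating sum Σ_i (−1)^i (σ with its i-th vertex removed). For instance
  ∂[0,2,7,8] = [2,7,8] − [0,7,8] + [0,2,8] − [0,2,7].
This gives a 8×1 integer matrix of rank 1; reducing to Smith normal form yields diagonal entries (1).

Reading off H_k = ker ∂_k / im ∂_{k+1}:

  H_0: rank C_0 − rank ∂_1 = 10 − 9 = 1, and the invariant factors of ∂_1 are all 1, so H_0 = Z.
  H_1: rank ker ∂_1 − rank ∂_2 = (19 − 9) − 7 = 3, and the invariant factors of ∂_2 are all 1, so H_1 = Z^3.
  H_2: rank ker ∂_2 − rank ∂_3 = (8 − 7) − 1 = 0, and the invariant factors of ∂_3 are all 1, so H_2 = 0.
  H_3: rank ker ∂_3 − rank ∂_4 = (1 − 1) − 0 = 0, and there is no ∂_4, so H_3 = 0.

As a check, the Euler characteristic is 10 − 19 + 8 − 1 = -2, which agrees with 1 − 3 + 0 − 0 = -2.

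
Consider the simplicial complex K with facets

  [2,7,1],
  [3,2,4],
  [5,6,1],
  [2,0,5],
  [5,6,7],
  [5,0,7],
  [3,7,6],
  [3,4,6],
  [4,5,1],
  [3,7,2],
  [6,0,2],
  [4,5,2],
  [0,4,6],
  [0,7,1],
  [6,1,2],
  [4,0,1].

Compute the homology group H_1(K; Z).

Take the total order 0 < 1 < 2 < 3 < 4 < 5 < 6 < 7 on the vertex set. Then K (dimension 2) consists of the simplices:

  0-simplices (8): [0], [1], [2], [3], [4], [5], [6], [7]
  1-simplices (24): (24 of them)
  2-simplices (16): [0,1,4], [0,1,7], [0,2,5], [0,2,6], [0,4,6], [0,5,7], [1,2,6], [1,2,7], [1,4,5], [1,5,6], [2,3,4], [2,3,7], [2,4,5], [3,4,6], [3,6,7], [5,6,7]

Hence C_0 ≅ Z^8, C_1 ≅ Z^24, C_2 ≅ Z^16.

The boundary map ∂_1: C_1 → C_0 is given by ∂[p,q] = [q] − [p]. For instance
  ∂[2,5] = [5] − [2].
As a 8×24 matrix over Z this has rank 7, with invariant factors (1,1,1,1,1,1,1).

Boundary ∂_2: C_2 → C_1 acts by ∂[p,q,r] = [q,r] − [p,r] + [p,q]. For instance
  ∂[1,5,6] = [5,6] − [1,6] + [1,5],
  ∂[0,1,7] = [1,7] − [0,7] + [0,1].
This gives a 24×16 integer matrix of rank 15; reducing to Smith normal form yields diagonal entries (1,1,1,1,1,1,1,1,1,1,1,1,1,1,1).

Reading off H_k = ker ∂_k / im ∂_{k+1}:

  H_1: rank ker ∂_1 − rank ∂_2 = (24 − 7) − 15 = 2, and the invariant factors of ∂_2 are all 1, so H_1 ≅ Z^2.

H_1 ≅ Z^2.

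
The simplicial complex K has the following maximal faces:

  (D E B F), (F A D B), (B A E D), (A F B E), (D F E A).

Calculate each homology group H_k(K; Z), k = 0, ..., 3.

H_0 ≅ Z,  H_1 = 0,  H_2 = 0,  H_3 ≅ Z.

Take the total order A < B < D < E < F on the vertex set. Then K (dimension 3) consists of the simplices:

  0-simplices (5): A, B, D, E, F
  1-simplices (10): AB, AD, AE, AF, BD, BE, BF, DE, DF, EF
  2-simplices (10): ABD, ABE, ABF, ADE, ADF, AEF, BDE, BDF, BEF, DEF
  3-simplices (5): ABDE, ABDF, ABEF, ADEF, BDEF

giving chain groups C_0 ≅ Z^5, C_1 ≅ Z^10, C_2 ≅ Z^10, C_3 ≅ Z^5.

Boundary ∂_1: C_1 → C_0 is given by ∂[p,q] = [q] − [p].
The 5×10 boundary matrix has rank 4 and Smith normal form diag(1,1,1,1).

∂_2: C_2 → C_1 sends each 2-simplex [p,q,r] to [q,r] − [p,r] + [p,q]. For instance
  ∂BDF = DF − BF + BD,
  ∂ABD = BD − AD + AB.
As a 10×10 matrix over Z this has rank 6, with invariant factors (1,1,1,1,1,1).

Boundary ∂_3: C_3 → C_2 sends each 3-simplex σ to the alternating sum Σ_i (−1)^i (σ with its i-th vertex removed). For instance
  ∂ABEF = BEF − AEF + ABF − ABE,
  ∂ABDF = BDF − ADF + ABF − ABD.
The 10×5 boundary matrix has rank 4 and Smith normal form diag(1,1,1,1).

Reading off H_k = ker ∂_k / im ∂_{k+1}:

  H_0: rank C_0 − rank ∂_1 = 5 − 4 = 1, and the invariant factors of ∂_1 are all 1, so H_0 = Z.
  H_1: rank ker ∂_1 − rank ∂_2 = (10 − 4) − 6 = 0, and the invariant factors of ∂_2 are all 1, so H_1 = 0.
  H_2: rank ker ∂_2 − rank ∂_3 = (10 − 6) − 4 = 0, and the invariant factors of ∂_3 are all 1, so H_2 = 0.
  H_3: rank ker ∂_3 − rank ∂_4 = (5 − 4) − 0 = 1, and there is no ∂_4, so H_3 = Z.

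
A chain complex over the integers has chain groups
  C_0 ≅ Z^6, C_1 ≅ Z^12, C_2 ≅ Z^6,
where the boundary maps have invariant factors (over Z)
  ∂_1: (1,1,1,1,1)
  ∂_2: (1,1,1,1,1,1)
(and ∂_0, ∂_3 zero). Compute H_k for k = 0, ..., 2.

H_0: b_0 = 6 − 0 − 5 = 1; torsion from ∂_1 factors > 1: none. So H_0 = Z.
H_1: b_1 = 12 − 5 − 6 = 1; torsion from ∂_2 factors > 1: none. So H_1 = Z.
H_2: b_2 = 6 − 6 − 0 = 0; torsion from ∂_3 factors > 1: none. So H_2 = 0.

H_0 = Z,  H_1 = Z,  H_2 = 0.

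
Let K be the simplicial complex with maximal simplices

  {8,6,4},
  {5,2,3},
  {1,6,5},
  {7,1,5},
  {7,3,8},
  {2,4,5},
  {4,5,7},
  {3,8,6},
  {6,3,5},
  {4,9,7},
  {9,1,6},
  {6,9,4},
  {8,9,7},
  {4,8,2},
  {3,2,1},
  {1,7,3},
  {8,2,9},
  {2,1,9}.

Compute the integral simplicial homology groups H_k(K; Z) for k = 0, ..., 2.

We work with the vertex ordering 1 < 2 < 3 < 4 < 5 < 6 < 7 < 8 < 9. The simplices of K, each written with vertices in increasing order, are:

  0-simplices (9): [1], [2], [3], [4], [5], [6], [7], [8], [9]
  1-simplices (27): (27 of them)
  2-simplices (18): [1,2,3], [1,2,9], [1,3,7], [1,5,6], [1,5,7], [1,6,9], [2,3,5], [2,4,5], [2,4,8], [2,8,9], [3,5,6], [3,6,8], [3,7,8], [4,5,7], [4,6,8], [4,6,9], [4,7,9], [7,8,9]

giving chain groups C_0 ≅ Z^9, C_1 ≅ Z^27, C_2 ≅ Z^18.

The boundary map ∂_1: C_1 → C_0 sends each edge [p,q] (with p < q) to q − p. For instance
  ∂[2,9] = [9] − [2].
The 9×27 boundary matrix has rank 8 and Smith normal form diag(1,1,1,1,1,1,1,1).

The boundary map ∂_2: C_2 → C_1 sends each 2-simplex [p,q,r] to [q,r] − [p,r] + [p,q]. For instance
  ∂[1,2,3] = [2,3] − [1,3] + [1,2],
  ∂[4,5,7] = [5,7] − [4,7] + [4,5].
The resulting 27×18 matrix has rank 18, and its Smith normal form has invariant factors (1,1,1,1,1,1,1,1,1,1,1,1,1,1,1,1,1,2).

Computing H_k = (kernel of ∂_k) / (image of ∂_{k+1}):

  H_0: rank C_0 − rank ∂_1 = 9 − 8 = 1, and the invariant factors of ∂_1 are all 1, so H_0 = Z.
  H_1: rank ker ∂_1 − rank ∂_2 = (27 − 8) − 18 = 1, and ∂_2 has invariant factor 2 > 1, so H_1 = Z ⊕ Z/2.
  H_2: rank ker ∂_2 − rank ∂_3 = (18 − 18) − 0 = 0, and there is no ∂_3, so H_2 = 0.

H_0 = Z,  H_1 = Z ⊕ Z/2,  H_2 = 0.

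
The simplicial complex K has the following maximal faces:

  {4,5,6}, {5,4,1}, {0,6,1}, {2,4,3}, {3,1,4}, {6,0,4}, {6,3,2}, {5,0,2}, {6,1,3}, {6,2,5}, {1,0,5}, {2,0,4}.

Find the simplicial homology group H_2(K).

K has 7 vertices, 18 edges, 12 triangles.
rank ∂_2 = 12, rank ∂_3 = 0 ⇒ b_2 = 12 − 12 − 0 = 0. So H_2 = 0.

H_2 = 0.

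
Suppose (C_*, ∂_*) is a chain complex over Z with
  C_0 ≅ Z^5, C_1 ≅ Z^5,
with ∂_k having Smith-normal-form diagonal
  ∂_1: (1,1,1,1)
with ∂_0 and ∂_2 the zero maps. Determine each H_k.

H_0 ≅ Z,  H_1 ≅ Z.

H_0: b_0 = 5 − 0 − 4 = 1; torsion from ∂_1 factors > 1: none. So H_0 ≅ Z.
H_1: b_1 = 5 − 4 − 0 = 1; torsion from ∂_2 factors > 1: none. So H_1 ≅ Z.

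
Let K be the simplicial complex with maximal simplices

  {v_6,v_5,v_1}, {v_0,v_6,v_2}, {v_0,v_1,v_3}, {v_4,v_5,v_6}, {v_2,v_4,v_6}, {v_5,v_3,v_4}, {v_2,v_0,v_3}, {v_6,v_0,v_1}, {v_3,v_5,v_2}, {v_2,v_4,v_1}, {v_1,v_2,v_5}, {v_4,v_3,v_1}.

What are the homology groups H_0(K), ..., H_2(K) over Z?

Order the vertices as v_0 < v_1 < v_2 < v_3 < v_4 < v_5 < v_6. Listing each simplex with vertices in this order, K has dimension 2 with simplices:

  0-simplices (7): [v_0], [v_1], [v_2], [v_3], [v_4], [v_5], [v_6]
  1-simplices (18): (18 of them)
  2-simplices (12): (12 of them)

so the chain groups are C_0 ≅ Z^7, C_1 ≅ Z^18, C_2 ≅ Z^12.

The boundary map ∂_1: C_1 → C_0 maps an edge to its endpoints' difference, ∂[p,q] = q − p. For instance
  ∂[v_3,v_4] = [v_4] − [v_3].
This gives a 7×18 integer matrix of rank 6; reducing to Smith normal form yields diagonal entries (1,1,1,1,1,1).

The boundary map ∂_2: C_2 → C_1 sends each 2-simplex [p,q,r] to [q,r] − [p,r] + [p,q]. For instance
  ∂[v_2,v_3,v_5] = [v_3,v_5] − [v_2,v_5] + [v_2,v_3],
  ∂[v_0,v_1,v_3] = [v_1,v_3] − [v_0,v_3] + [v_0,v_1].
The 18×12 boundary matrix has rank 12 and Smith normal form diag(1,1,1,1,1,1,1,1,1,1,1,2).

From H_k ≅ ker(∂_k) / im(∂_{k+1}) we obtain:

  H_0: rank C_0 − rank ∂_1 = 7 − 6 = 1, and the invariant factors of ∂_1 are all 1, so H_0 ≅ Z.
  H_1: rank ker ∂_1 − rank ∂_2 = (18 − 6) − 12 = 0, and ∂_2 has invariant factor 2 > 1, so H_1 ≅ Z_2.
  H_2: rank ker ∂_2 − rank ∂_3 = (12 − 12) − 0 = 0, and there is no ∂_3, so H_2 ≅ 0.

(K is a triangulation of the real projective plane RP^2.)

H_0 ≅ Z,  H_1 ≅ Z_2,  H_2 = 0.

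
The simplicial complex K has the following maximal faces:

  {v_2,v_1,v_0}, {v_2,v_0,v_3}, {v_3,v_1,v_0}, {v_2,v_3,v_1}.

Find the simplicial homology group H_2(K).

Take the total order v_0 < v_1 < v_2 < v_3 on the vertex set. Then K (dimension 2) consists of the simplices:

  0-simplices (4): [v_0], [v_1], [v_2], [v_3]
  1-simplices (6): [v_0,v_1], [v_0,v_2], [v_0,v_3], [v_1,v_2], [v_1,v_3], [v_2,v_3]
  2-simplices (4): [v_0,v_1,v_2], [v_0,v_1,v_3], [v_0,v_2,v_3], [v_1,v_2,v_3]

Hence C_0 ≅ Z^4, C_1 ≅ Z^6, C_2 ≅ Z^4.

∂_1: C_1 → C_0 sends each edge [p,q] (with p < q) to q − p.
The resulting 4×6 matrix has rank 3, and its Smith normal form has invariant factors (1,1,1).

Boundary ∂_2: C_2 → C_1 sends each 2-simplex [p,q,r] to [q,r] − [p,r] + [p,q]. For instance
  ∂[v_1,v_2,v_3] = [v_2,v_3] − [v_1,v_3] + [v_1,v_2],
  ∂[v_0,v_2,v_3] = [v_2,v_3] − [v_0,v_3] + [v_0,v_2].
As a 6×4 matrix over Z this has rank 3, with invariant factors (1,1,1).

Reading off H_k = ker ∂_k / im ∂_{k+1}:

  H_2: rank ker ∂_2 − rank ∂_3 = (4 − 3) − 0 = 1, and there is no ∂_3, so H_2 ≅ Z.

(K is a triangulation of the 2-sphere S^2.)

H_2 = Z.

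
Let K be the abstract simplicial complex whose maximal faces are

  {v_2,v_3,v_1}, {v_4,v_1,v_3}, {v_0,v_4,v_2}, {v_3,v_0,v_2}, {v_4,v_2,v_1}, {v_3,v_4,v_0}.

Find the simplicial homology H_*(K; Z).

H_0 ≅ Z,  H_1 = 0,  H_2 ≅ Z.

Fix the vertex order v_0 < v_1 < v_2 < v_3 < v_4 and write every simplex with vertices in increasing order. Then dim K = 2 and the simplices of K are:

  0-simplices (5): [v_0], [v_1], [v_2], [v_3], [v_4]
  1-simplices (9): [v_0,v_2], [v_0,v_3], [v_0,v_4], [v_1,v_2], [v_1,v_3], [v_1,v_4], [v_2,v_3], [v_2,v_4], [v_3,v_4]
  2-simplices (6): [v_0,v_2,v_3], [v_0,v_2,v_4], [v_0,v_3,v_4], [v_1,v_2,v_3], [v_1,v_2,v_4], [v_1,v_3,v_4]

giving chain groups C_0 ≅ Z^5, C_1 ≅ Z^9, C_2 ≅ Z^6.

∂_1: C_1 → C_0 is given by ∂[p,q] = [q] − [p].
The 5×9 boundary matrix has rank 4 and Smith normal form diag(1,1,1,1).

∂_2: C_2 → C_1 sends each 2-simplex [p,q,r] to [q,r] − [p,r] + [p,q]. For instance
  ∂[v_0,v_2,v_3] = [v_2,v_3] − [v_0,v_3] + [v_0,v_2],
  ∂[v_1,v_3,v_4] = [v_3,v_4] − [v_1,v_4] + [v_1,v_3].
The 9×6 boundary matrix has rank 5 and Smith normal form diag(1,1,1,1,1).

Computing H_k = (kernel of ∂_k) / (image of ∂_{k+1}):

  H_0: rank C_0 − rank ∂_1 = 5 − 4 = 1, and the invariant factors of ∂_1 are all 1, so H_0 = Z.
  H_1: rank ker ∂_1 − rank ∂_2 = (9 − 4) − 5 = 0, and the invariant factors of ∂_2 are all 1, so H_1 = 0.
  H_2: rank ker ∂_2 − rank ∂_3 = (6 − 5) − 0 = 1, and there is no ∂_3, so H_2 = Z.

(K is a triangulation of the 2-sphere S^2.)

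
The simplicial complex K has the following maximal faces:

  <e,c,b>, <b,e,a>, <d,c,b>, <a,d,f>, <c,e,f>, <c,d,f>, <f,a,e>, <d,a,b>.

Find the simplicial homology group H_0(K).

We work with the vertex ordering a < b < c < d < e < f. The simplices of K, each written with vertices in increasing order, are:

  0-simplices (6): a, b, c, d, e, f
  1-simplices (12): ab, ad, ae, af, bc, bd, be, cd, ce, cf, df, ef
  2-simplices (8): abd, abe, adf, aef, bcd, bce, cdf, cef

giving chain groups C_0 ≅ Z^6, C_1 ≅ Z^12, C_2 ≅ Z^8.

The boundary map ∂_1: C_1 → C_0 maps an edge to its endpoints' difference, ∂[p,q] = q − p.
This gives a 6×12 integer matrix of rank 5; reducing to Smith normal form yields diagonal entries (1,1,1,1,1).

Boundary ∂_2: C_2 → C_1 acts by ∂[p,q,r] = [q,r] − [p,r] + [p,q]. For instance
  ∂cef = ef − cf + ce,
  ∂bce = ce − be + bc.
The 12×8 boundary matrix has rank 7 and Smith normal form diag(1,1,1,1,1,1,1).

Now H_k = ker ∂_k / im ∂_{k+1}, so:

  H_0: rank C_0 − rank ∂_1 = 6 − 5 = 1, and the invariant factors of ∂_1 are all 1, so H_0 = Z.

(K is a triangulation of the 2-sphere S^2.)

H_0 = Z.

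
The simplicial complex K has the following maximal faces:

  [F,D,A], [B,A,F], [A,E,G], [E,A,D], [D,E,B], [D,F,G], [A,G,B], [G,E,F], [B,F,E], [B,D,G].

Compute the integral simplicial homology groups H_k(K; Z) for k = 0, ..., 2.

We work with the vertex ordering A < B < D < E < F < G. The simplices of K, each written with vertices in increasing order, are:

  0-simplices (6): A, B, D, E, F, G
  1-simplices (15): AB, AD, AE, AF, AG, BD, BE, BF, BG, DE, DF, DG, EF, EG, FG
  2-simplices (10): ABF, ABG, ADE, ADF, AEG, BDE, BDG, BEF, DFG, EFG

Hence C_0 ≅ Z^6, C_1 ≅ Z^15, C_2 ≅ Z^10.

Boundary ∂_1: C_1 → C_0 maps an edge to its endpoints' difference, ∂[p,q] = q − p. For instance
  ∂FG = G − F.
The 6×15 boundary matrix has rank 5 and Smith normal form diag(1,1,1,1,1).

The boundary map ∂_2: C_2 → C_1 acts by ∂[p,q,r] = [q,r] − [p,r] + [p,q]. For instance
  ∂ADF = DF − AF + AD,
  ∂EFG = FG − EG + EF.
As a 15×10 matrix over Z this has rank 10, with invariant factors (1,1,1,1,1,1,1,1,1,2).

Computing H_k = (kernel of ∂_k) / (image of ∂_{k+1}):

  H_0: rank C_0 − rank ∂_1 = 6 − 5 = 1, and the invariant factors of ∂_1 are all 1, so H_0 = Z.
  H_1: rank ker ∂_1 − rank ∂_2 = (15 − 5) − 10 = 0, and ∂_2 has invariant factor 2 > 1, so H_1 = Z/2Z.
  H_2: rank ker ∂_2 − rank ∂_3 = (10 − 10) − 0 = 0, and there is no ∂_3, so H_2 = 0.

As a check, the Euler characteristic is 6 − 15 + 10 = 1, which agrees with 1 − 0 + 0 = 1.

H_0 ≅ Z,  H_1 ≅ Z/2Z,  H_2 = 0.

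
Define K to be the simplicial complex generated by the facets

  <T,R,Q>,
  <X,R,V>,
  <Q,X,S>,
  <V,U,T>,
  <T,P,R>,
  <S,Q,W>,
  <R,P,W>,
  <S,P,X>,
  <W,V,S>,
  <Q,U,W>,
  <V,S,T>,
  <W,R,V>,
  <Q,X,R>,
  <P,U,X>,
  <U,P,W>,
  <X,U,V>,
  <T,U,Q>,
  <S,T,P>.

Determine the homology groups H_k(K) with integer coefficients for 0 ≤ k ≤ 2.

H_0 = Z,  H_1 = Z^2,  H_2 = Z.

Order the vertices as P < Q < R < S < T < U < V < W < X. Listing each simplex with vertices in this order, K has dimension 2 with simplices:

  0-simplices (9): P, Q, R, S, T, U, V, W, X
  1-simplices (27): PR, PS, PT, PU, PW, PX, QR, QS, QT, QU, QW, QX, RT, RV, RW, RX, ST, SV, SW, SX, TU, TV, UV, UW, UX, VW, VX
  2-simplices (18): PRT, PRW, PST, PSX, PUW, PUX, QRT, QRX, QSW, QSX, QTU, QUW, RVW, RVX, STV, SVW, TUV, UVX

so the chain groups are C_0 ≅ Z^9, C_1 ≅ Z^27, C_2 ≅ Z^18.

Boundary ∂_1: C_1 → C_0 maps an edge to its endpoints' difference, ∂[p,q] = q − p. For instance
  ∂UV = V − U.
The 9×27 boundary matrix has rank 8 and Smith normal form diag(1,1,1,1,1,1,1,1).

Boundary ∂_2: C_2 → C_1 sends each 2-simplex [p,q,r] to [q,r] − [p,r] + [p,q]. For instance
  ∂SVW = VW − SW + SV,
  ∂PUW = UW − PW + PU.
The resulting 27×18 matrix has rank 17, and its Smith normal form has invariant factors (1,1,1,1,1,1,1,1,1,1,1,1,1,1,1,1,1).

Now H_k = ker ∂_k / im ∂_{k+1}, so:

  H_0: rank C_0 − rank ∂_1 = 9 − 8 = 1, and the invariant factors of ∂_1 are all 1, so H_0 ≅ Z.
  H_1: rank ker ∂_1 − rank ∂_2 = (27 − 8) − 17 = 2, and the invariant factors of ∂_2 are all 1, so H_1 ≅ Z^2.
  H_2: rank ker ∂_2 − rank ∂_3 = (18 − 17) − 0 = 1, and there is no ∂_3, so H_2 ≅ Z.

(K is a triangulation of the torus T^2.)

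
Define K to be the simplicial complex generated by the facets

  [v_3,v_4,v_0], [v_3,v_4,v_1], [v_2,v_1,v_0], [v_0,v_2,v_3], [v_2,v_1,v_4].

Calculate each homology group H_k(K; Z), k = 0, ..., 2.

Take the total order v_0 < v_1 < v_2 < v_3 < v_4 on the vertex set. Then K (dimension 2) consists of the simplices:

  0-simplices (5): [v_0], [v_1], [v_2], [v_3], [v_4]
  1-simplices (10): [v_0,v_1], [v_0,v_2], [v_0,v_3], [v_0,v_4], [v_1,v_2], [v_1,v_3], [v_1,v_4], [v_2,v_3], [v_2,v_4], [v_3,v_4]
  2-simplices (5): [v_0,v_1,v_2], [v_0,v_2,v_3], [v_0,v_3,v_4], [v_1,v_2,v_4], [v_1,v_3,v_4]

giving chain groups C_0 ≅ Z^5, C_1 ≅ Z^10, C_2 ≅ Z^5.

Boundary ∂_1: C_1 → C_0 sends each edge [p,q] (with p < q) to q − p.
The resulting 5×10 matrix has rank 4, and its Smith normal form has invariant factors (1,1,1,1).

∂_2: C_2 → C_1 maps a triangle to the signed sum of its edges. For instance
  ∂[v_1,v_2,v_4] = [v_2,v_4] − [v_1,v_4] + [v_1,v_2],
  ∂[v_0,v_2,v_3] = [v_2,v_3] − [v_0,v_3] + [v_0,v_2].
The resulting 10×5 matrix has rank 5, and its Smith normal form has invariant factors (1,1,1,1,1).

Now H_k = ker ∂_k / im ∂_{k+1}, so:

  H_0: rank C_0 − rank ∂_1 = 5 − 4 = 1, and the invariant factors of ∂_1 are all 1, so H_0 = Z.
  H_1: rank ker ∂_1 − rank ∂_2 = (10 − 4) − 5 = 1, and the invariant factors of ∂_2 are all 1, so H_1 = Z.
  H_2: rank ker ∂_2 − rank ∂_3 = (5 − 5) − 0 = 0, and there is no ∂_3, so H_2 = 0.

As a check, the Euler characteristic is 5 − 10 + 5 = 0, which agrees with 1 − 1 + 0 = 0.

H_0 ≅ Z,  H_1 ≅ Z,  H_2 = 0.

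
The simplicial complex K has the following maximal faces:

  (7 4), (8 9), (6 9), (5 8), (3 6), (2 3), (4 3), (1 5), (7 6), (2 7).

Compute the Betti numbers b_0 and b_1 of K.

b_0 = 1, b_1 = 2.

Order the vertices as 1 < 2 < 3 < 4 < 5 < 6 < 7 < 8 < 9. Listing each simplex with vertices in this order, K has dimension 1 with simplices:

  0-simplices (9): [1], [2], [3], [4], [5], [6], [7], [8], [9]
  1-simplices (10): [1,5], [2,3], [2,7], [3,4], [3,6], [4,7], [5,8], [6,7], [6,9], [8,9]

Hence C_0 ≅ Z^9, C_1 ≅ Z^10.

∂_1: C_1 → C_0 sends each edge [p,q] (with p < q) to q − p. For instance
  ∂[3,6] = [6] − [3].
The 9×10 boundary matrix has rank 8 and Smith normal form diag(1,1,1,1,1,1,1,1).

Now H_k = ker ∂_k / im ∂_{k+1}, so:

  H_0: rank C_0 − rank ∂_1 = 9 − 8 = 1, and the invariant factors of ∂_1 are all 1, so H_0 = Z.
  H_1: rank ker ∂_1 − rank ∂_2 = (10 − 8) − 0 = 2, and there is no ∂_2, so H_1 = Z^2.

As a check, the Euler characteristic is 9 − 10 = -1, which agrees with 1 − 2 = -1.

Hence the Betti numbers are b_0 = 1, b_1 = 2.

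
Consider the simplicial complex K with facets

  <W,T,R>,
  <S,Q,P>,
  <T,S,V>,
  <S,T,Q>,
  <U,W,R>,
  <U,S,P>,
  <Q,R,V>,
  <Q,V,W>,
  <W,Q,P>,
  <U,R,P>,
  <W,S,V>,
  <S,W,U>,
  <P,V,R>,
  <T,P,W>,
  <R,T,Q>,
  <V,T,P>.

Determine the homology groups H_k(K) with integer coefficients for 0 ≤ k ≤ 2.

H_0 ≅ Z,  H_1 ≅ Z^2,  H_2 ≅ Z.

K has 8 vertices, 24 edges, 16 triangles.
rank ∂_0 = 0, rank ∂_1 = 7 ⇒ b_0 = 8 − 0 − 7 = 1; all invariant factors of ∂_1 are 1 so no torsion. So H_0 ≅ Z.
rank ∂_1 = 7, rank ∂_2 = 15 ⇒ b_1 = 24 − 7 − 15 = 2; all invariant factors of ∂_2 are 1 so no torsion. So H_1 ≅ Z^2.
rank ∂_2 = 15, rank ∂_3 = 0 ⇒ b_2 = 16 − 15 − 0 = 1. So H_2 ≅ Z.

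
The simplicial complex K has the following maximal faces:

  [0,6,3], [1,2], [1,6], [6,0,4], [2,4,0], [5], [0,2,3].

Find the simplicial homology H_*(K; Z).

H_0 ≅ Z^2,  H_1 ≅ Z,  H_2 = 0.

Take the total order 0 < 1 < 2 < 3 < 4 < 5 < 6 on the vertex set. Then K (dimension 2) consists of the simplices:

  0-simplices (7): [0], [1], [2], [3], [4], [5], [6]
  1-simplices (10): [0,2], [0,3], [0,4], [0,6], [1,2], [1,6], [2,3], [2,4], [3,6], [4,6]
  2-simplices (4): [0,2,3], [0,2,4], [0,3,6], [0,4,6]

so the chain groups are C_0 ≅ Z^7, C_1 ≅ Z^10, C_2 ≅ Z^4.

The boundary map ∂_1: C_1 → C_0 sends each edge [p,q] (with p < q) to q − p.
The resulting 7×10 matrix has rank 5, and its Smith normal form has invariant factors (1,1,1,1,1).

∂_2: C_2 → C_1 maps a triangle to the signed sum of its edges. For instance
  ∂[0,2,3] = [2,3] − [0,3] + [0,2],
  ∂[0,4,6] = [4,6] − [0,6] + [0,4].
As a 10×4 matrix over Z this has rank 4, with invariant factors (1,1,1,1).

Computing H_k = (kernel of ∂_k) / (image of ∂_{k+1}):

  H_0: rank C_0 − rank ∂_1 = 7 − 5 = 2, and the invariant factors of ∂_1 are all 1, so H_0 = Z^2.
  H_1: rank ker ∂_1 − rank ∂_2 = (10 − 5) − 4 = 1, and the invariant factors of ∂_2 are all 1, so H_1 = Z.
  H_2: rank ker ∂_2 − rank ∂_3 = (4 − 4) − 0 = 0, and there is no ∂_3, so H_2 = 0.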